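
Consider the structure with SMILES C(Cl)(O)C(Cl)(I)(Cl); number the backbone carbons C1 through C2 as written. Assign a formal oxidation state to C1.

+1

Count +1 for every bond to an atom more electronegative than carbon and −1 for every bond to one less electronegative; C–C bonds are 0.
C1 has one bond to C (0), one bond to H (-1), one bond to Cl (+1), one bond to O (+1).
Oxidation state = 0 − 1 + 1 + 1 = +1.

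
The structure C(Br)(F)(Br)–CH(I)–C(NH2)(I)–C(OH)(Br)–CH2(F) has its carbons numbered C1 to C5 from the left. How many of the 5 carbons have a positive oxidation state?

3

Tallying each carbon's bonds:
C1: 1C, 1F, 2Br → 0 + 1 + 2 = +3
C2: 2C, 1H, 1I → 0 − 1 + 1 = 0
C3: 2C, 1N, 1I → 0 + 1 + 1 = +2
C4: 2C, 1O, 1Br → 0 + 1 + 1 = +2
C5: 1C, 2H, 1F → 0 − 2 + 1 = -1
3 carbons (C1, C3, C4) meet the condition.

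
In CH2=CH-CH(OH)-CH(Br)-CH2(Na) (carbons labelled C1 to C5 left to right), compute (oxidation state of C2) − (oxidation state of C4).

-1

C2: 3C, 1H → 0 − 1 = -1
C4: 2C, 1H, 1Br → 0 − 1 + 1 = 0
Difference: -1 − (0) = -1.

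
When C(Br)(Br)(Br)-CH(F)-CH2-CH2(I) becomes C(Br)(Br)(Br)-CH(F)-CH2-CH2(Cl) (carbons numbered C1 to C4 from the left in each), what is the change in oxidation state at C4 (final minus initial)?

Before: C4 has 1 bond to C, 2 bonds to H, 1 bond to I → oxidation state -1.
After: C4 has 1 bond to C, 2 bonds to H, 1 bond to Cl → oxidation state -1.
Δ = -1 − (-1) = 0, so no net redox change at C4.

0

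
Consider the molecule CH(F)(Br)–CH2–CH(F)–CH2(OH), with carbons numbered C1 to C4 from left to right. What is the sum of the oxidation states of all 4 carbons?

-2

Bonds to more-electronegative neighbours contribute +1 each, bonds to H or metals contribute −1 each, and C–C bonds contribute 0. Tallying each carbon:
C1: 1C, 1H, 1F, 1Br → 0 − 1 + 1 + 1 = +1
C2: 2C, 2H → 0 − 2 = -2
C3: 2C, 1H, 1F → 0 − 1 + 1 = 0
C4: 1C, 2H, 1O → 0 − 2 + 1 = -1
Sum = +1 − 2 + 0 − 1 = -2.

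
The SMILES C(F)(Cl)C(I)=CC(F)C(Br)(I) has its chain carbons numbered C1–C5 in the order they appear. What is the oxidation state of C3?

-1

Assign +1 per bond to O/N/halogen, −1 per bond to H or an electropositive element, and 0 per bond to carbon.
C3 has a double bond to C (2×0 = 0), one bond to C (0), one bond to H (-1).
Oxidation state = 0 + 0 − 1 = -1.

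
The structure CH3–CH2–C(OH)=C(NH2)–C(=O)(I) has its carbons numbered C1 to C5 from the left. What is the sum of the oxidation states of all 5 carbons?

Tallying each carbon's bonds:
C1: 1C, 3H → 0 − 3 = -3
C2: 2C, 2H → 0 − 2 = -2
C3: 3C, 1O → 0 + 1 = +1
C4: 3C, 1N → 0 + 1 = +1
C5: 1C, 2O, 1I → 0 + 2 + 1 = +3
Sum = -3 − 2 + 1 + 1 + 3 = 0.

0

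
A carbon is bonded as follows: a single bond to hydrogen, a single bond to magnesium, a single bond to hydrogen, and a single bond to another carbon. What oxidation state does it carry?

The carbon has one bond to C (0), one bond to Mg (-1), one bond to H (-1), one bond to H (-1).
Oxidation state = 0 − 1 − 1 − 1 = -3.

-3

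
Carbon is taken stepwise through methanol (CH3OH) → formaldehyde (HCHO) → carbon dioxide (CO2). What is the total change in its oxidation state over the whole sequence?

Carbon oxidation states along the series — methanol: -2, formaldehyde: 0, carbon dioxide: +4.
Net change = +4 − (-2) = +6.

+6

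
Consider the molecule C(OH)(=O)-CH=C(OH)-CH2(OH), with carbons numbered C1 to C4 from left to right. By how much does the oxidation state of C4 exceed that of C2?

0

C4: 1C, 2H, 1O → 0 − 2 + 1 = -1
C2: 3C, 1H → 0 − 1 = -1
Difference: -1 − (-1) = 0.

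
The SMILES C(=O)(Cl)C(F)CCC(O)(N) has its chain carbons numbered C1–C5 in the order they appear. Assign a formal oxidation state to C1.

+3

Each bond to a more electronegative atom (O, N, halogen) counts +1, each bond to a less electronegative atom (H, metal, B, Si) counts −1, and each C–C bond counts 0.
C1 has one bond to C (0), a double bond to O (2×+1 = +2), one bond to Cl (+1).
Oxidation state = 0 + 2 + 1 = +3.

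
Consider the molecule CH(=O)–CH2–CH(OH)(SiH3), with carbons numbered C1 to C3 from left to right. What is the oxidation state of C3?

C3 has one bond to C (0), one bond to H (-1), one bond to O (+1), one bond to Si (-1).
Oxidation state = 0 − 1 + 1 − 1 = -1.

-1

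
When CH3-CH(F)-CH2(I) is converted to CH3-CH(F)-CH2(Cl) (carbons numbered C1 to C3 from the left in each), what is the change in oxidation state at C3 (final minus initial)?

Before: C3 has 1 bond to C, 2 bonds to H, 1 bond to I → oxidation state -1.
After: C3 has 1 bond to C, 2 bonds to H, 1 bond to Cl → oxidation state -1.
Δ = -1 − (-1) = 0, so no net redox change at C3.

0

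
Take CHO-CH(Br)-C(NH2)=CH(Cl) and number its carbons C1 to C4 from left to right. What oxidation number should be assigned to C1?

+1

C1 has one bond to C (0), one bond to H (-1), a double bond to O (2×+1 = +2).
Oxidation state = 0 − 1 + 2 = +1.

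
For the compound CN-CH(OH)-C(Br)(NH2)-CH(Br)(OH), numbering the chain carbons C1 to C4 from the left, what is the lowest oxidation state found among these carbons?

Count +1 for every bond to an atom more electronegative than carbon and −1 for every bond to one less electronegative; C–C bonds are 0. Tallying each carbon:
C1: 1C, 3N → 0 + 3 = +3
C2: 2C, 1H, 1O → 0 − 1 + 1 = 0
C3: 2C, 1N, 1Br → 0 + 1 + 1 = +2
C4: 1C, 1H, 1O, 1Br → 0 − 1 + 1 + 1 = +1
The lowest value is 0.

0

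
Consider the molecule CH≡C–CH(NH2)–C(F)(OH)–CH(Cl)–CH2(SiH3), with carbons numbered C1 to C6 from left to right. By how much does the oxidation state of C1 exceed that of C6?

+2

C1: 3C, 1H → 0 − 1 = -1
C6: 1C, 2H, 1Si → 0 − 2 − 1 = -3
Difference: -1 − (-3) = +2.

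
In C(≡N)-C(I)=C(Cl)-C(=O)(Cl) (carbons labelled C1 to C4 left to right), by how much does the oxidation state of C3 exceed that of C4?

C3: 3C, 1Cl → 0 + 1 = +1
C4: 1C, 2O, 1Cl → 0 + 2 + 1 = +3
Difference: +1 − (+3) = -2.

-2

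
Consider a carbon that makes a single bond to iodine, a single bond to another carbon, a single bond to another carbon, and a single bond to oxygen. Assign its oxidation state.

Each bond to a more electronegative atom (O, N, halogen) counts +1, each bond to a less electronegative atom (H, metal, B, Si) counts −1, and each C–C bond counts 0.
The carbon has one bond to C (0), one bond to C (0), one bond to I (+1), one bond to O (+1).
Oxidation state = 0 + 0 + 1 + 1 = +2.

+2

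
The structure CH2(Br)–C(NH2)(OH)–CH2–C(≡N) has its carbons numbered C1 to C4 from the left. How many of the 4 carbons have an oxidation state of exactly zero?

0

Count +1 for every bond to an atom more electronegative than carbon and −1 for every bond to one less electronegative; C–C bonds are 0. Tallying each carbon:
C1: 1C, 2H, 1Br → 0 − 2 + 1 = -1
C2: 2C, 1O, 1N → 0 + 1 + 1 = +2
C3: 2C, 2H → 0 − 2 = -2
C4: 1C, 3N → 0 + 3 = +3
0 carbons meet the condition.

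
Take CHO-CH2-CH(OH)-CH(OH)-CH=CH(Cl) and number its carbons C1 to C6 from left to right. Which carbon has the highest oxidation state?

C1

Tallying each carbon's bonds:
C1: 1C, 1H, 2O → 0 − 1 + 2 = +1
C2: 2C, 2H → 0 − 2 = -2
C3: 2C, 1H, 1O → 0 − 1 + 1 = 0
C4: 2C, 1H, 1O → 0 − 1 + 1 = 0
C5: 3C, 1H → 0 − 1 = -1
C6: 2C, 1H, 1Cl → 0 − 1 + 1 = 0
The most oxidised carbon is C1 at +1.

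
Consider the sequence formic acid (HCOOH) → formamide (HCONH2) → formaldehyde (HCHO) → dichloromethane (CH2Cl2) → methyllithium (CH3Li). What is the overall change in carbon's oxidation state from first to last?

-6

Carbon oxidation states along the series — formic acid: +2, formamide: +2, formaldehyde: 0, dichloromethane: 0, methyllithium: -4.
Net change = -4 − (+2) = -6.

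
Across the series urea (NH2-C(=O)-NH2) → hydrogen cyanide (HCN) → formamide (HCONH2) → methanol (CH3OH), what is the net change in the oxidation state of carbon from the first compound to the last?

Carbon oxidation states along the series — urea: +4, hydrogen cyanide: +2, formamide: +2, methanol: -2.
Net change = -2 − (+4) = -6.

-6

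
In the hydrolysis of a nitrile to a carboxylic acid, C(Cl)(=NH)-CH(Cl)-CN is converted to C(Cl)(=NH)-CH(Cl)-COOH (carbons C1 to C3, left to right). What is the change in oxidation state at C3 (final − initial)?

0

Before: C3 has 1 bond to C, 3 bonds to N → oxidation state +3.
After: C3 has 1 bond to C, 3 bonds to O → oxidation state +3.
Δ = +3 − (+3) = 0, so no net redox change at C3.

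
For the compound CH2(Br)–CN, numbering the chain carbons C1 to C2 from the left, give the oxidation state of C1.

-1

Assign +1 per bond to O/N/halogen, −1 per bond to H or an electropositive element, and 0 per bond to carbon.
C1 has one bond to C (0), one bond to H (-1), one bond to H (-1), one bond to Br (+1).
Oxidation state = 0 − 1 − 1 + 1 = -1.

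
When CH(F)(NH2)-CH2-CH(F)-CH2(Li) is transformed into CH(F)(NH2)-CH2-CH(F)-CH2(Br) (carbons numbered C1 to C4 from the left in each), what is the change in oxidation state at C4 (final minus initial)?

+2

Before: C4 has 1 bond to C, 2 bonds to H, 1 bond to Li → oxidation state -3.
After: C4 has 1 bond to C, 2 bonds to H, 1 bond to Br → oxidation state -1.
Δ = -1 − (-3) = +2, so this is an oxidation at C4.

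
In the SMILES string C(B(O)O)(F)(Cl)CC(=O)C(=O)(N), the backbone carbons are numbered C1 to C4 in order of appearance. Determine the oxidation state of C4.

+3

C4 has one bond to C (0), a double bond to O (2×+1 = +2), one bond to N (+1).
Oxidation state = 0 + 2 + 1 = +3.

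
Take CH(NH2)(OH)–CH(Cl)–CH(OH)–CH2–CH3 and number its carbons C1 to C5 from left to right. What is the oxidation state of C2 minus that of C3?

0

C2: 2C, 1H, 1Cl → 0 − 1 + 1 = 0
C3: 2C, 1H, 1O → 0 − 1 + 1 = 0
Difference: 0 − (0) = 0.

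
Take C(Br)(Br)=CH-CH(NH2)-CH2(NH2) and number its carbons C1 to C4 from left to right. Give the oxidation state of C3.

Each bond to a more electronegative atom (O, N, halogen) counts +1, each bond to a less electronegative atom (H, metal, B, Si) counts −1, and each C–C bond counts 0.
C3 has one bond to C (0), one bond to C (0), one bond to H (-1), one bond to N (+1).
Oxidation state = 0 + 0 − 1 + 1 = 0.

0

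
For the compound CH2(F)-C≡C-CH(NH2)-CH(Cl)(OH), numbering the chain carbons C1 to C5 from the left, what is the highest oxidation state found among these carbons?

+1

Tallying each carbon's bonds:
C1: 1C, 2H, 1F → 0 − 2 + 1 = -1
C2: 4C → 0 = 0
C3: 4C → 0 = 0
C4: 2C, 1H, 1N → 0 − 1 + 1 = 0
C5: 1C, 1H, 1O, 1Cl → 0 − 1 + 1 + 1 = +1
The highest value is +1.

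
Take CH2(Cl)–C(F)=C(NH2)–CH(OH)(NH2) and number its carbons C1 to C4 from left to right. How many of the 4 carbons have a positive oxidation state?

3

Bonds to more-electronegative neighbours contribute +1 each, bonds to H or metals contribute −1 each, and C–C bonds contribute 0. Tallying each carbon:
C1: 1C, 2H, 1Cl → 0 − 2 + 1 = -1
C2: 3C, 1F → 0 + 1 = +1
C3: 3C, 1N → 0 + 1 = +1
C4: 1C, 1H, 1O, 1N → 0 − 1 + 1 + 1 = +1
3 carbons (C2, C3, C4) meet the condition.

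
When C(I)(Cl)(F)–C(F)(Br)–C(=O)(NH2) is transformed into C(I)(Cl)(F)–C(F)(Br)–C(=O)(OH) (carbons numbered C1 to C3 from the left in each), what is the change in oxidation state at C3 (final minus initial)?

0

Before: C3 has 1 bond to C, 2 bonds to O, 1 bond to N → oxidation state +3.
After: C3 has 1 bond to C, 3 bonds to O → oxidation state +3.
Δ = +3 − (+3) = 0, so no net redox change at C3.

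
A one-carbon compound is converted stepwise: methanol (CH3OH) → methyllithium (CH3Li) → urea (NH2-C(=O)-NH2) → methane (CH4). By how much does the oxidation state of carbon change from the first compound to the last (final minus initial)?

-2

Carbon oxidation states along the series — methanol: -2, methyllithium: -4, urea: +4, methane: -4.
Net change = -4 − (-2) = -2.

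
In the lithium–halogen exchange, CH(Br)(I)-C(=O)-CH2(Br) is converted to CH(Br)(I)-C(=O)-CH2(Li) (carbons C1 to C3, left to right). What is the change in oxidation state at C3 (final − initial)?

Before: C3 has 1 bond to C, 2 bonds to H, 1 bond to Br → oxidation state -1.
After: C3 has 1 bond to C, 2 bonds to H, 1 bond to Li → oxidation state -3.
Δ = -3 − (-1) = -2, so this is a reduction at C3.

-2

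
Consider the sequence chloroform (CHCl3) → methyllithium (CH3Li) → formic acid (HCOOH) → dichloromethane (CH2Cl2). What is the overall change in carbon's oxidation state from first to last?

-2

Carbon oxidation states along the series — chloroform: +2, methyllithium: -4, formic acid: +2, dichloromethane: 0.
Net change = 0 − (+2) = -2.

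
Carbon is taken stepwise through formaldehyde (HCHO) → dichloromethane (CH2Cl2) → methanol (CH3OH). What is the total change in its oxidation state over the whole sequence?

Carbon oxidation states along the series — formaldehyde: 0, dichloromethane: 0, methanol: -2.
Net change = -2 − (0) = -2.

-2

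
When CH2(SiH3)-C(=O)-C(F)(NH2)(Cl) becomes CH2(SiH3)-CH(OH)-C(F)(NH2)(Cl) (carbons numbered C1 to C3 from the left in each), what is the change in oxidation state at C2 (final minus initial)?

-2

Before: C2 has 2 bonds to C, 2 bonds to O → oxidation state +2.
After: C2 has 2 bonds to C, 1 bond to H, 1 bond to O → oxidation state 0.
Δ = 0 − (+2) = -2, so this is a reduction at C2.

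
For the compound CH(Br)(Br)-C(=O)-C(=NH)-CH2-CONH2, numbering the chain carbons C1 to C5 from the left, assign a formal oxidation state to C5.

+3

Bonds to more-electronegative neighbours contribute +1 each, bonds to H or metals contribute −1 each, and C–C bonds contribute 0.
C5 has one bond to C (0), one bond to N (+1), a double bond to O (2×+1 = +2).
Oxidation state = 0 + 1 + 2 = +3.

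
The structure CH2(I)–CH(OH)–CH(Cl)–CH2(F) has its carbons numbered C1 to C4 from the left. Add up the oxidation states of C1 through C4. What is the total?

Assign +1 per bond to O/N/halogen, −1 per bond to H or an electropositive element, and 0 per bond to carbon. Tallying each carbon:
C1: 1C, 2H, 1I → 0 − 2 + 1 = -1
C2: 2C, 1H, 1O → 0 − 1 + 1 = 0
C3: 2C, 1H, 1Cl → 0 − 1 + 1 = 0
C4: 1C, 2H, 1F → 0 − 2 + 1 = -1
Sum = -1 + 0 + 0 − 1 = -2.

-2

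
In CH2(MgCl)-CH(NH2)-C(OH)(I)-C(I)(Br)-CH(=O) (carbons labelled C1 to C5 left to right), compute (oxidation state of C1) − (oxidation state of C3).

C1: 1C, 2H, 1Mg → 0 − 2 − 1 = -3
C3: 2C, 1O, 1I → 0 + 1 + 1 = +2
Difference: -3 − (+2) = -5.

-5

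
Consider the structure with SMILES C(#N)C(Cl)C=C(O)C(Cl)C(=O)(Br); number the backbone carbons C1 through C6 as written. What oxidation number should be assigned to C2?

Count +1 for every bond to an atom more electronegative than carbon and −1 for every bond to one less electronegative; C–C bonds are 0.
C2 has one bond to C (0), one bond to C (0), one bond to H (-1), one bond to Cl (+1).
Oxidation state = 0 + 0 − 1 + 1 = 0.

0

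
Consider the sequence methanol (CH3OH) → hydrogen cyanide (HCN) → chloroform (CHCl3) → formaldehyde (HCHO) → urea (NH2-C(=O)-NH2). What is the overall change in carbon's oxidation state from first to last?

+6

Carbon oxidation states along the series — methanol: -2, hydrogen cyanide: +2, chloroform: +2, formaldehyde: 0, urea: +4.
Net change = +4 − (-2) = +6.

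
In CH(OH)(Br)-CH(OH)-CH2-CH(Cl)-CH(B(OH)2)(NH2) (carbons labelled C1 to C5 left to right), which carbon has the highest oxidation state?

Each bond to a more electronegative atom (O, N, halogen) counts +1, each bond to a less electronegative atom (H, metal, B, Si) counts −1, and each C–C bond counts 0. Tallying each carbon:
C1: 1C, 1H, 1O, 1Br → 0 − 1 + 1 + 1 = +1
C2: 2C, 1H, 1O → 0 − 1 + 1 = 0
C3: 2C, 2H → 0 − 2 = -2
C4: 2C, 1H, 1Cl → 0 − 1 + 1 = 0
C5: 1C, 1H, 1N, 1B → 0 − 1 + 1 − 1 = -1
The most oxidised carbon is C1 at +1.

C1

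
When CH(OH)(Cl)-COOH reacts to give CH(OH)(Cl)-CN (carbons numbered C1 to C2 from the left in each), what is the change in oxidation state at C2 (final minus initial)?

0

Before: C2 has 1 bond to C, 3 bonds to O → oxidation state +3.
After: C2 has 1 bond to C, 3 bonds to N → oxidation state +3.
Δ = +3 − (+3) = 0, so no net redox change at C2.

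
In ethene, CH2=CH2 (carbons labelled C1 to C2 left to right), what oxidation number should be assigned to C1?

-2

C1 has one bond to H (-1), one bond to H (-1), a double bond to C (2×0 = 0).
Oxidation state = -1 − 1 + 0 = -2.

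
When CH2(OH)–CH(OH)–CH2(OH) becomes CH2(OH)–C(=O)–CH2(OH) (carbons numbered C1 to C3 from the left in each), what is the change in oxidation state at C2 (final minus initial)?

Before: C2 has 2 bonds to C, 1 bond to H, 1 bond to O → oxidation state 0.
After: C2 has 2 bonds to C, 2 bonds to O → oxidation state +2.
Δ = +2 − (0) = +2, so this is an oxidation at C2.

+2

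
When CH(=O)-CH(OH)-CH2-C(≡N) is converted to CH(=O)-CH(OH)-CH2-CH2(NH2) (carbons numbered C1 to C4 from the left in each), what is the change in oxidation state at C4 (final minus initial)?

Before: C4 has 1 bond to C, 3 bonds to N → oxidation state +3.
After: C4 has 1 bond to C, 2 bonds to H, 1 bond to N → oxidation state -1.
Δ = -1 − (+3) = -4, so this is a reduction at C4.

-4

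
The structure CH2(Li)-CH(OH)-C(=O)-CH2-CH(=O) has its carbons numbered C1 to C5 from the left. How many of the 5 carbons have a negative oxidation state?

2

Assign +1 per bond to O/N/halogen, −1 per bond to H or an electropositive element, and 0 per bond to carbon. Tallying each carbon:
C1: 1C, 2H, 1Li → 0 − 2 − 1 = -3
C2: 2C, 1H, 1O → 0 − 1 + 1 = 0
C3: 2C, 2O → 0 + 2 = +2
C4: 2C, 2H → 0 − 2 = -2
C5: 1C, 1H, 2O → 0 − 1 + 2 = +1
2 carbons (C1, C4) meet the condition.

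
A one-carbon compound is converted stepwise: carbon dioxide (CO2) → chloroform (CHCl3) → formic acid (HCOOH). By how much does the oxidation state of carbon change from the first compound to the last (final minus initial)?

-2

Carbon oxidation states along the series — carbon dioxide: +4, chloroform: +2, formic acid: +2.
Net change = +2 − (+4) = -2.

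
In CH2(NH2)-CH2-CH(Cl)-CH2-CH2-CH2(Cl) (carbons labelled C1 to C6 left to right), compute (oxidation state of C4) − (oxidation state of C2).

C4: 2C, 2H → 0 − 2 = -2
C2: 2C, 2H → 0 − 2 = -2
Difference: -2 − (-2) = 0.

0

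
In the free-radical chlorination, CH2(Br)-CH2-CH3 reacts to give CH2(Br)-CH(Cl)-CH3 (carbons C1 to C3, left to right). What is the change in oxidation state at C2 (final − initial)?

+2

Before: C2 has 2 bonds to C, 2 bonds to H → oxidation state -2.
After: C2 has 2 bonds to C, 1 bond to H, 1 bond to Cl → oxidation state 0.
Δ = 0 − (-2) = +2, so this is an oxidation at C2.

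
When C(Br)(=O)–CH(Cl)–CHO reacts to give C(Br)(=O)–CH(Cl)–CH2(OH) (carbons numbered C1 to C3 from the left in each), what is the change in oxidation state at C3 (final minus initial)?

-2

Before: C3 has 1 bond to C, 1 bond to H, 2 bonds to O → oxidation state +1.
After: C3 has 1 bond to C, 2 bonds to H, 1 bond to O → oxidation state -1.
Δ = -1 − (+1) = -2, so this is a reduction at C3.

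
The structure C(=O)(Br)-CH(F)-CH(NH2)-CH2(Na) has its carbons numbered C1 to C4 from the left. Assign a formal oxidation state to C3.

C3 has one bond to C (0), one bond to C (0), one bond to H (-1), one bond to N (+1).
Oxidation state = 0 + 0 − 1 + 1 = 0.

0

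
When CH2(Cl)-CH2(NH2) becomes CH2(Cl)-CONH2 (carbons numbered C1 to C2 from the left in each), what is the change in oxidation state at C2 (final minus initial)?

+4

Before: C2 has 1 bond to C, 2 bonds to H, 1 bond to N → oxidation state -1.
After: C2 has 1 bond to C, 2 bonds to O, 1 bond to N → oxidation state +3.
Δ = +3 − (-1) = +4, so this is an oxidation at C2.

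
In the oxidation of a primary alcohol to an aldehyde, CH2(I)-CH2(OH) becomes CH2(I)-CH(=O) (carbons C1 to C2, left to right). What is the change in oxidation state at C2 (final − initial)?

+2

Before: C2 has 1 bond to C, 2 bonds to H, 1 bond to O → oxidation state -1.
After: C2 has 1 bond to C, 1 bond to H, 2 bonds to O → oxidation state +1.
Δ = +1 − (-1) = +2, so this is an oxidation at C2.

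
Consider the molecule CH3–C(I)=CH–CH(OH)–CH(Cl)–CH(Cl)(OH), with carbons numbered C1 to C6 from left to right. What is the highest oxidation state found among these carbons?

+1

Bonds to more-electronegative neighbours contribute +1 each, bonds to H or metals contribute −1 each, and C–C bonds contribute 0. Tallying each carbon:
C1: 1C, 3H → 0 − 3 = -3
C2: 3C, 1I → 0 + 1 = +1
C3: 3C, 1H → 0 − 1 = -1
C4: 2C, 1H, 1O → 0 − 1 + 1 = 0
C5: 2C, 1H, 1Cl → 0 − 1 + 1 = 0
C6: 1C, 1H, 1O, 1Cl → 0 − 1 + 1 + 1 = +1
The highest value is +1.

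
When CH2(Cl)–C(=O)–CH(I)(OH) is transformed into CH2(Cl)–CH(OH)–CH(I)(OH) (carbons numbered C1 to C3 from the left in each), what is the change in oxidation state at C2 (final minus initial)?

-2

Before: C2 has 2 bonds to C, 2 bonds to O → oxidation state +2.
After: C2 has 2 bonds to C, 1 bond to H, 1 bond to O → oxidation state 0.
Δ = 0 − (+2) = -2, so this is a reduction at C2.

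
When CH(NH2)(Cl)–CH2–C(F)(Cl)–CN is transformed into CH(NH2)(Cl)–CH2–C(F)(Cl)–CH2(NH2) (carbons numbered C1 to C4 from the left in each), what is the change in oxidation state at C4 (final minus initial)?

-4

Before: C4 has 1 bond to C, 3 bonds to N → oxidation state +3.
After: C4 has 1 bond to C, 2 bonds to H, 1 bond to N → oxidation state -1.
Δ = -1 − (+3) = -4, so this is a reduction at C4.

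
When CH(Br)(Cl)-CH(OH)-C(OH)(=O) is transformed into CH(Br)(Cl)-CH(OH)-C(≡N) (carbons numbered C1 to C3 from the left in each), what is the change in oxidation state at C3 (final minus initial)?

Before: C3 has 1 bond to C, 3 bonds to O → oxidation state +3.
After: C3 has 1 bond to C, 3 bonds to N → oxidation state +3.
Δ = +3 − (+3) = 0, so no net redox change at C3.

0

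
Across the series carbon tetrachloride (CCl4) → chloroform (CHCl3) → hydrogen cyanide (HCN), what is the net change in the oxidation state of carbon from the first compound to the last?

-2

Carbon oxidation states along the series — carbon tetrachloride: +4, chloroform: +2, hydrogen cyanide: +2.
Net change = +2 − (+4) = -2.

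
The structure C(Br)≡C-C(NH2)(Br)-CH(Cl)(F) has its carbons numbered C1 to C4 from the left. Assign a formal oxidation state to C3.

+2

C3 has one bond to C (0), one bond to C (0), one bond to N (+1), one bond to Br (+1).
Oxidation state = 0 + 0 + 1 + 1 = +2.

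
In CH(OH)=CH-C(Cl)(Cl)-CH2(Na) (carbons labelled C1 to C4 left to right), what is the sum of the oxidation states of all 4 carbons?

-2

Tallying each carbon's bonds:
C1: 2C, 1H, 1O → 0 − 1 + 1 = 0
C2: 3C, 1H → 0 − 1 = -1
C3: 2C, 2Cl → 0 + 2 = +2
C4: 1C, 2H, 1Na → 0 − 2 − 1 = -3
Sum = 0 − 1 + 2 − 3 = -2.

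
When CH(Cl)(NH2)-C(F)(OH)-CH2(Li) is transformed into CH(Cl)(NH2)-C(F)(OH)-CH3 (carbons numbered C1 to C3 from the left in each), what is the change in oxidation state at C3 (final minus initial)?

Before: C3 has 1 bond to C, 2 bonds to H, 1 bond to Li → oxidation state -3.
After: C3 has 1 bond to C, 3 bonds to H → oxidation state -3.
Δ = -3 − (-3) = 0, so no net redox change at C3.

0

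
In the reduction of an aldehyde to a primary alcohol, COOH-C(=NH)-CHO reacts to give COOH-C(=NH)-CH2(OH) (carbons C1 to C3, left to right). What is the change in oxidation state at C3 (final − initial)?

Before: C3 has 1 bond to C, 1 bond to H, 2 bonds to O → oxidation state +1.
After: C3 has 1 bond to C, 2 bonds to H, 1 bond to O → oxidation state -1.
Δ = -1 − (+1) = -2, so this is a reduction at C3.

-2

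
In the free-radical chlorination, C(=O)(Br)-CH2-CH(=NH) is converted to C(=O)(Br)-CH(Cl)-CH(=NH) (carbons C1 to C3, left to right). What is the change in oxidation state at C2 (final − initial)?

+2

Before: C2 has 2 bonds to C, 2 bonds to H → oxidation state -2.
After: C2 has 2 bonds to C, 1 bond to H, 1 bond to Cl → oxidation state 0.
Δ = 0 − (-2) = +2, so this is an oxidation at C2.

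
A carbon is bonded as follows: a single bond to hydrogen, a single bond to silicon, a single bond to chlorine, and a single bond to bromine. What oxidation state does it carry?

The carbon has one bond to Si (-1), one bond to Br (+1), one bond to H (-1), one bond to Cl (+1).
Oxidation state = -1 + 1 − 1 + 1 = 0.

0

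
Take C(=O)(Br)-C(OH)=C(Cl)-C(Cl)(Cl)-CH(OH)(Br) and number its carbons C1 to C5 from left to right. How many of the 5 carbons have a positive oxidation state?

5

Tallying each carbon's bonds:
C1: 1C, 2O, 1Br → 0 + 2 + 1 = +3
C2: 3C, 1O → 0 + 1 = +1
C3: 3C, 1Cl → 0 + 1 = +1
C4: 2C, 2Cl → 0 + 2 = +2
C5: 1C, 1H, 1O, 1Br → 0 − 1 + 1 + 1 = +1
5 carbons (C1, C2, C3, C4, C5) meet the condition.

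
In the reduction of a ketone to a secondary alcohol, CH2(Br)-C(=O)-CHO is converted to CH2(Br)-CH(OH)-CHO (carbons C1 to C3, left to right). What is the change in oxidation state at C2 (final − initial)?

Before: C2 has 2 bonds to C, 2 bonds to O → oxidation state +2.
After: C2 has 2 bonds to C, 1 bond to H, 1 bond to O → oxidation state 0.
Δ = 0 − (+2) = -2, so this is a reduction at C2.

-2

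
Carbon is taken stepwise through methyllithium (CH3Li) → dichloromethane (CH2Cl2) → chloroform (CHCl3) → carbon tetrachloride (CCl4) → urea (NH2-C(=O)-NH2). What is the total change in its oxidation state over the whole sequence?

+8

Carbon oxidation states along the series — methyllithium: -4, dichloromethane: 0, chloroform: +2, carbon tetrachloride: +4, urea: +4.
Net change = +4 − (-4) = +8.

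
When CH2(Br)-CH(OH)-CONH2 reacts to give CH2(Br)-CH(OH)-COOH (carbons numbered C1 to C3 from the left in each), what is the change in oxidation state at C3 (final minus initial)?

0

Before: C3 has 1 bond to C, 2 bonds to O, 1 bond to N → oxidation state +3.
After: C3 has 1 bond to C, 3 bonds to O → oxidation state +3.
Δ = +3 − (+3) = 0, so no net redox change at C3.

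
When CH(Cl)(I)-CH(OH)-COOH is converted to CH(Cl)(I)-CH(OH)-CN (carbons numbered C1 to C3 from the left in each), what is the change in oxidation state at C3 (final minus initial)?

0

Before: C3 has 1 bond to C, 3 bonds to O → oxidation state +3.
After: C3 has 1 bond to C, 3 bonds to N → oxidation state +3.
Δ = +3 − (+3) = 0, so no net redox change at C3.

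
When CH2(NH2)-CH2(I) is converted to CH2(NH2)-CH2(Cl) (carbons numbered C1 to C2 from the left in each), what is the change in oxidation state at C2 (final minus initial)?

0

Before: C2 has 1 bond to C, 2 bonds to H, 1 bond to I → oxidation state -1.
After: C2 has 1 bond to C, 2 bonds to H, 1 bond to Cl → oxidation state -1.
Δ = -1 − (-1) = 0, so no net redox change at C2.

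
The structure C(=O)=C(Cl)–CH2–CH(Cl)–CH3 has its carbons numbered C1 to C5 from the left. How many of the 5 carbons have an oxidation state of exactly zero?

1

Each bond to a more electronegative atom (O, N, halogen) counts +1, each bond to a less electronegative atom (H, metal, B, Si) counts −1, and each C–C bond counts 0. Tallying each carbon:
C1: 2C, 2O → 0 + 2 = +2
C2: 3C, 1Cl → 0 + 1 = +1
C3: 2C, 2H → 0 − 2 = -2
C4: 2C, 1H, 1Cl → 0 − 1 + 1 = 0
C5: 1C, 3H → 0 − 3 = -3
1 carbon (C4) meets the condition.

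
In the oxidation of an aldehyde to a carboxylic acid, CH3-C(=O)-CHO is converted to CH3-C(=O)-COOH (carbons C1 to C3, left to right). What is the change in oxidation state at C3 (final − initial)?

+2

Before: C3 has 1 bond to C, 1 bond to H, 2 bonds to O → oxidation state +1.
After: C3 has 1 bond to C, 3 bonds to O → oxidation state +3.
Δ = +3 − (+1) = +2, so this is an oxidation at C3.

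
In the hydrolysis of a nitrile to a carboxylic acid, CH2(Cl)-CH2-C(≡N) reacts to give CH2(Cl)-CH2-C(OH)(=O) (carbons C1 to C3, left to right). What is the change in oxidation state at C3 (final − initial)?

0

Before: C3 has 1 bond to C, 3 bonds to N → oxidation state +3.
After: C3 has 1 bond to C, 3 bonds to O → oxidation state +3.
Δ = +3 − (+3) = 0, so no net redox change at C3.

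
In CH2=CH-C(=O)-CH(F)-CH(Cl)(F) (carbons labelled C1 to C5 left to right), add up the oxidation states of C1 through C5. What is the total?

0

Bonds to more-electronegative neighbours contribute +1 each, bonds to H or metals contribute −1 each, and C–C bonds contribute 0. Tallying each carbon:
C1: 2C, 2H → 0 − 2 = -2
C2: 3C, 1H → 0 − 1 = -1
C3: 2C, 2O → 0 + 2 = +2
C4: 2C, 1H, 1F → 0 − 1 + 1 = 0
C5: 1C, 1H, 1F, 1Cl → 0 − 1 + 1 + 1 = +1
Sum = -2 − 1 + 2 + 0 + 1 = 0.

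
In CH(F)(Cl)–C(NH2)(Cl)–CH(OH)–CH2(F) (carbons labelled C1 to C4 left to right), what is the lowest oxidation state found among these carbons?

Tallying each carbon's bonds:
C1: 1C, 1H, 1F, 1Cl → 0 − 1 + 1 + 1 = +1
C2: 2C, 1N, 1Cl → 0 + 1 + 1 = +2
C3: 2C, 1H, 1O → 0 − 1 + 1 = 0
C4: 1C, 2H, 1F → 0 − 2 + 1 = -1
The lowest value is -1.

-1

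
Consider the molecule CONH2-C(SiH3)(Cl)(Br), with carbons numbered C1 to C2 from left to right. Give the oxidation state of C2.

+1

Each bond to a more electronegative atom (O, N, halogen) counts +1, each bond to a less electronegative atom (H, metal, B, Si) counts −1, and each C–C bond counts 0.
C2 has one bond to C (0), one bond to Si (-1), one bond to Cl (+1), one bond to Br (+1).
Oxidation state = 0 − 1 + 1 + 1 = +1.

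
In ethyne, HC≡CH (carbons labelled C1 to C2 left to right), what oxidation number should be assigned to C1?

Bonds to more-electronegative neighbours contribute +1 each, bonds to H or metals contribute −1 each, and C–C bonds contribute 0.
C1 has one bond to H (-1), a triple bond to C (3×0 = 0).
Oxidation state = -1 + 0 = -1.

-1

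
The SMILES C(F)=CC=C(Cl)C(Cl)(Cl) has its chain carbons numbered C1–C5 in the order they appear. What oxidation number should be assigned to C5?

C5 has one bond to C (0), one bond to Cl (+1), one bond to H (-1), one bond to Cl (+1).
Oxidation state = 0 + 1 − 1 + 1 = +1.

+1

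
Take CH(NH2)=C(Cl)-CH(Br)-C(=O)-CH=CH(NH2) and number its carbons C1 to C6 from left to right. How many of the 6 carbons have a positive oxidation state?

Bonds to more-electronegative neighbours contribute +1 each, bonds to H or metals contribute −1 each, and C–C bonds contribute 0. Tallying each carbon:
C1: 2C, 1H, 1N → 0 − 1 + 1 = 0
C2: 3C, 1Cl → 0 + 1 = +1
C3: 2C, 1H, 1Br → 0 − 1 + 1 = 0
C4: 2C, 2O → 0 + 2 = +2
C5: 3C, 1H → 0 − 1 = -1
C6: 2C, 1H, 1N → 0 − 1 + 1 = 0
2 carbons (C2, C4) meet the condition.

2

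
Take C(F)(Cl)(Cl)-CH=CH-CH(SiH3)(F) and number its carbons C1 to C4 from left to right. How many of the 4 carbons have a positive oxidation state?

Bonds to more-electronegative neighbours contribute +1 each, bonds to H or metals contribute −1 each, and C–C bonds contribute 0. Tallying each carbon:
C1: 1C, 1F, 2Cl → 0 + 1 + 2 = +3
C2: 3C, 1H → 0 − 1 = -1
C3: 3C, 1H → 0 − 1 = -1
C4: 1C, 1H, 1F, 1Si → 0 − 1 + 1 − 1 = -1
1 carbon (C1) meets the condition.

1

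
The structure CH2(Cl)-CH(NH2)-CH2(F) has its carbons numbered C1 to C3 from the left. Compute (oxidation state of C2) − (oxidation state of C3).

C2: 2C, 1H, 1N → 0 − 1 + 1 = 0
C3: 1C, 2H, 1F → 0 − 2 + 1 = -1
Difference: 0 − (-1) = +1.

+1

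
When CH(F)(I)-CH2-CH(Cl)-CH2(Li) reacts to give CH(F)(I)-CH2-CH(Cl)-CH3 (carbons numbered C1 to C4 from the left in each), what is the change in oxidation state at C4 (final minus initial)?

Before: C4 has 1 bond to C, 2 bonds to H, 1 bond to Li → oxidation state -3.
After: C4 has 1 bond to C, 3 bonds to H → oxidation state -3.
Δ = -3 − (-3) = 0, so no net redox change at C4.

0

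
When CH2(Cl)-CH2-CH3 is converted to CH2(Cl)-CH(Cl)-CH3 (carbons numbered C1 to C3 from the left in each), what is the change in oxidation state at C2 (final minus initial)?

+2

Before: C2 has 2 bonds to C, 2 bonds to H → oxidation state -2.
After: C2 has 2 bonds to C, 1 bond to H, 1 bond to Cl → oxidation state 0.
Δ = 0 − (-2) = +2, so this is an oxidation at C2.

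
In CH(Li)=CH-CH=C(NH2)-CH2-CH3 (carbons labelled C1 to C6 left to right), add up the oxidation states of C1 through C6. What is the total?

-8

Each bond to a more electronegative atom (O, N, halogen) counts +1, each bond to a less electronegative atom (H, metal, B, Si) counts −1, and each C–C bond counts 0. Tallying each carbon:
C1: 2C, 1H, 1Li → 0 − 1 − 1 = -2
C2: 3C, 1H → 0 − 1 = -1
C3: 3C, 1H → 0 − 1 = -1
C4: 3C, 1N → 0 + 1 = +1
C5: 2C, 2H → 0 − 2 = -2
C6: 1C, 3H → 0 − 3 = -3
Sum = -2 − 1 − 1 + 1 − 2 − 3 = -8.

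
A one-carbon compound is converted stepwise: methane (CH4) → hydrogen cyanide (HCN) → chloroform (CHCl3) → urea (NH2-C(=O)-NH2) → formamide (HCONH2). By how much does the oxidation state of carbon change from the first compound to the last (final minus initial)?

+6

Carbon oxidation states along the series — methane: -4, hydrogen cyanide: +2, chloroform: +2, urea: +4, formamide: +2.
Net change = +2 − (-4) = +6.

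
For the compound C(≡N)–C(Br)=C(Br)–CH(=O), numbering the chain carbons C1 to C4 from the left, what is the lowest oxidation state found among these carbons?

Tallying each carbon's bonds:
C1: 1C, 3N → 0 + 3 = +3
C2: 3C, 1Br → 0 + 1 = +1
C3: 3C, 1Br → 0 + 1 = +1
C4: 1C, 1H, 2O → 0 − 1 + 2 = +1
The lowest value is +1.

+1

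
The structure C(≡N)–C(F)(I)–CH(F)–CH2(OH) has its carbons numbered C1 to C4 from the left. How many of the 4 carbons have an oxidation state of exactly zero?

1

Tallying each carbon's bonds:
C1: 1C, 3N → 0 + 3 = +3
C2: 2C, 1F, 1I → 0 + 1 + 1 = +2
C3: 2C, 1H, 1F → 0 − 1 + 1 = 0
C4: 1C, 2H, 1O → 0 − 2 + 1 = -1
1 carbon (C3) meets the condition.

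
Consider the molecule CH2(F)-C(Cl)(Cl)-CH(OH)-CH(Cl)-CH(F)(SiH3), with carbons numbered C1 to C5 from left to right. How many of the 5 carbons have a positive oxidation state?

1

Tallying each carbon's bonds:
C1: 1C, 2H, 1F → 0 − 2 + 1 = -1
C2: 2C, 2Cl → 0 + 2 = +2
C3: 2C, 1H, 1O → 0 − 1 + 1 = 0
C4: 2C, 1H, 1Cl → 0 − 1 + 1 = 0
C5: 1C, 1H, 1F, 1Si → 0 − 1 + 1 − 1 = -1
1 carbon (C2) meets the condition.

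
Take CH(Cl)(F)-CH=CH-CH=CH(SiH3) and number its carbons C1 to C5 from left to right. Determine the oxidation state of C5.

-2

Bonds to more-electronegative neighbours contribute +1 each, bonds to H or metals contribute −1 each, and C–C bonds contribute 0.
C5 has a double bond to C (2×0 = 0), one bond to Si (-1), one bond to H (-1).
Oxidation state = 0 − 1 − 1 = -2.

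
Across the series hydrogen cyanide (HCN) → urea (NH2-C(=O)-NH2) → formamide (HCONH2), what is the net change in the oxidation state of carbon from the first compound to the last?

0

Carbon oxidation states along the series — hydrogen cyanide: +2, urea: +4, formamide: +2.
Net change = +2 − (+2) = 0.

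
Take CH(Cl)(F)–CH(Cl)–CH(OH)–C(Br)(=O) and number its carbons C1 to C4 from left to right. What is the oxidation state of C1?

+1

Bonds to more-electronegative neighbours contribute +1 each, bonds to H or metals contribute −1 each, and C–C bonds contribute 0.
C1 has one bond to C (0), one bond to H (-1), one bond to Cl (+1), one bond to F (+1).
Oxidation state = 0 − 1 + 1 + 1 = +1.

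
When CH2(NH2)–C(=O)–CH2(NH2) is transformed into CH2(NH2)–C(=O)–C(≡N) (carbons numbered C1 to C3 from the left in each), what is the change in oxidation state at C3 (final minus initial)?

Before: C3 has 1 bond to C, 2 bonds to H, 1 bond to N → oxidation state -1.
After: C3 has 1 bond to C, 3 bonds to N → oxidation state +3.
Δ = +3 − (-1) = +4, so this is an oxidation at C3.

+4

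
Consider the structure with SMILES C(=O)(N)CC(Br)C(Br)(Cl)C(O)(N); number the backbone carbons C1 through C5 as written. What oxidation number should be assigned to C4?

+2

Count +1 for every bond to an atom more electronegative than carbon and −1 for every bond to one less electronegative; C–C bonds are 0.
C4 has one bond to C (0), one bond to C (0), one bond to Br (+1), one bond to Cl (+1).
Oxidation state = 0 + 0 + 1 + 1 = +2.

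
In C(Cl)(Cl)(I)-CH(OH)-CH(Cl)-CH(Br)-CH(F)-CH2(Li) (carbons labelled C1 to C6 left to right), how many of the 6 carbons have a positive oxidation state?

1

Tallying each carbon's bonds:
C1: 1C, 2Cl, 1I → 0 + 2 + 1 = +3
C2: 2C, 1H, 1O → 0 − 1 + 1 = 0
C3: 2C, 1H, 1Cl → 0 − 1 + 1 = 0
C4: 2C, 1H, 1Br → 0 − 1 + 1 = 0
C5: 2C, 1H, 1F → 0 − 1 + 1 = 0
C6: 1C, 2H, 1Li → 0 − 2 − 1 = -3
1 carbon (C1) meets the condition.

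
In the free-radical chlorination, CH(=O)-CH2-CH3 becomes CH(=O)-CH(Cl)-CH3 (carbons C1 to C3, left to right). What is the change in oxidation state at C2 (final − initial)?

Before: C2 has 2 bonds to C, 2 bonds to H → oxidation state -2.
After: C2 has 2 bonds to C, 1 bond to H, 1 bond to Cl → oxidation state 0.
Δ = 0 − (-2) = +2, so this is an oxidation at C2.

+2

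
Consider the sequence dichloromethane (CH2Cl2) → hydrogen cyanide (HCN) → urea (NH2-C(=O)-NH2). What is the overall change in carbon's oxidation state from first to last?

Carbon oxidation states along the series — dichloromethane: 0, hydrogen cyanide: +2, urea: +4.
Net change = +4 − (0) = +4.

+4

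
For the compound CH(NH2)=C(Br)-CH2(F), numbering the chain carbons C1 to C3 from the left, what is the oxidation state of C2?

Bonds to more-electronegative neighbours contribute +1 each, bonds to H or metals contribute −1 each, and C–C bonds contribute 0.
C2 has a double bond to C (2×0 = 0), one bond to C (0), one bond to Br (+1).
Oxidation state = 0 + 0 + 1 = +1.

+1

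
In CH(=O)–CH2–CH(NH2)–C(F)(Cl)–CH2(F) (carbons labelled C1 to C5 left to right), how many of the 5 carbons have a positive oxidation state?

Tallying each carbon's bonds:
C1: 1C, 1H, 2O → 0 − 1 + 2 = +1
C2: 2C, 2H → 0 − 2 = -2
C3: 2C, 1H, 1N → 0 − 1 + 1 = 0
C4: 2C, 1F, 1Cl → 0 + 1 + 1 = +2
C5: 1C, 2H, 1F → 0 − 2 + 1 = -1
2 carbons (C1, C4) meet the condition.

2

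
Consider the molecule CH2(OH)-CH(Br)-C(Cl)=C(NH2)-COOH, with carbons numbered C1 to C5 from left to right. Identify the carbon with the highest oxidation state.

C5

Tallying each carbon's bonds:
C1: 1C, 2H, 1O → 0 − 2 + 1 = -1
C2: 2C, 1H, 1Br → 0 − 1 + 1 = 0
C3: 3C, 1Cl → 0 + 1 = +1
C4: 3C, 1N → 0 + 1 = +1
C5: 1C, 3O → 0 + 3 = +3
The most oxidised carbon is C5 at +3.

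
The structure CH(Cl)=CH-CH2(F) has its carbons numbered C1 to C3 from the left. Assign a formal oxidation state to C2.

C2 has a double bond to C (2×0 = 0), one bond to C (0), one bond to H (-1).
Oxidation state = 0 + 0 − 1 = -1.

-1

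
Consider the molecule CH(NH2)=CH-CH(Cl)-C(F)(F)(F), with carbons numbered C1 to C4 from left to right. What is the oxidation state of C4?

+3

Each bond to a more electronegative atom (O, N, halogen) counts +1, each bond to a less electronegative atom (H, metal, B, Si) counts −1, and each C–C bond counts 0.
C4 has one bond to C (0), one bond to F (+1), one bond to F (+1), one bond to F (+1).
Oxidation state = 0 + 1 + 1 + 1 = +3.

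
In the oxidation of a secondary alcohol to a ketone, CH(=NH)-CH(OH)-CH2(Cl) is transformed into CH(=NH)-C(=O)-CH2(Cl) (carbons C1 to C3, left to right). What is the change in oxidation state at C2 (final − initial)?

+2

Before: C2 has 2 bonds to C, 1 bond to H, 1 bond to O → oxidation state 0.
After: C2 has 2 bonds to C, 2 bonds to O → oxidation state +2.
Δ = +2 − (0) = +2, so this is an oxidation at C2.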